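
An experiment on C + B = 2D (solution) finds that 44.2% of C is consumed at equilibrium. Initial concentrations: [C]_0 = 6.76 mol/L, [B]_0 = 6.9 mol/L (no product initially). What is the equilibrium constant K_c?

K_c = 2.42

Let X = conversion of C.
Concentrations: [C] = 6.76 − 6.76X; [B] = 6.9 − 6.76X; [D] = 13.5X.
At X = 0.442: [C] = 3.77, [B] = 3.91, [D] = 5.98.
K_c = [D]^2 / ([C] [B]) = 2.42.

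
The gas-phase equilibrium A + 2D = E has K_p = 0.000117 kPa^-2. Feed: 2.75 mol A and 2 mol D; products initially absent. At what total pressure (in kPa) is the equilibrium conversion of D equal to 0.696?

P = 297 kPa

Let X = conversion of D (basis 2 mol D); extent of reaction ξ = X.
At extent ξ: n_A = 2.75 − X; n_D = 2 − 2X; n_E = X.
n_T = Σnᵢ = 4.75 − 2X.
K_p = p_E / (p_A p_D^2) with p_i = (n_i/n_T)·P.
At X = 0.696: the mole-fraction product g(X) = Π y_i^ν_i = 10.34. Since K_p = g(X)·P^{-2}, P = (g/K_p)^(1/2) = (10.34/0.000117)^(1/2) = 297 kPa.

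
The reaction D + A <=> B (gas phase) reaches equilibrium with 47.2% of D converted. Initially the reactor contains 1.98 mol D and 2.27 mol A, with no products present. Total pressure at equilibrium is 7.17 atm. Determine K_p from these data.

K_p = 0.31 atm^-1

Take 1.98 mol D as basis and let X be its fractional conversion, so ξ = 1.98X.
Species balance: n_D = 1.98 − 1.98X; n_A = 2.27 − 1.98X; n_B = 1.98X.
Summing: n_T = 4.25 − 1.98X.
At X = 0.472: n_D = 1.05, n_A = 1.34, n_B = 0.935, n_T = 3.32.
p_i = (n_i/n_T)·P. K_p = p_B / (p_D p_A) = 0.31 atm^-1.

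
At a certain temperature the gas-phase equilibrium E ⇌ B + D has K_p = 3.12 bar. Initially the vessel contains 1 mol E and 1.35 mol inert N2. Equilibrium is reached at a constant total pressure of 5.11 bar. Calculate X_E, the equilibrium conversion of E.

Take 1 mol E as basis and let X be its fractional conversion, so ξ = X.
At extent ξ: n_E = 1 − X; n_B = X; n_D = X; n_I = 1.35 (inert).
Summing: n_T = 2.35 + X.
With p_i = (n_i/n_T)P, K_p = p_B p_D / (p_E).
Substituting and setting equal to 3.12 bar gives a polynomial in X; the root in (0,1) is X = 0.722.

X = 0.722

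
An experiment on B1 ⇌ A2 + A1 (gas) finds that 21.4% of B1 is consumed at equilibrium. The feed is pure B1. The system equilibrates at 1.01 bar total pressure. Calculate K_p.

K_p = 0.0485 bar

Take 1 mol B1 as basis and let X be its fractional conversion, so ξ = X.
Species balance: n_B1 = 1 − X; n_A2 = X; n_A1 = X.
Total moles n_T = 1 + X.
At X = 0.214: n_B1 = 0.786, n_A2 = 0.214, n_A1 = 0.214, n_T = 1.21.
p_i = (n_i/n_T)·P. K_p = p_A2 p_A1 / (p_B1) = 0.0485 bar.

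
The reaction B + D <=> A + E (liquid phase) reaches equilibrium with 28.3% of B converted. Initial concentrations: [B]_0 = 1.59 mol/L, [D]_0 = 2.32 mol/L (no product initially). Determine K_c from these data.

Let X = conversion of B.
Concentrations: [B] = 1.59 − 1.59X; [D] = 2.32 − 1.59X; [A] = 1.59X; [E] = 1.59X.
At X = 0.283: [B] = 1.14, [D] = 1.87, [A] = 0.45, [E] = 0.45.
K_c = [A] [E] / ([B] [D]) = 0.095.

K_c = 0.095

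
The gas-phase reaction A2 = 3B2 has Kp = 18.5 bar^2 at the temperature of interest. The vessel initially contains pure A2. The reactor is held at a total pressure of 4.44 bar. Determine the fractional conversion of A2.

Basis: 1 mol A2 initially; let X = conversion of A2. Extent ξ = X.
Species balance: n_A2 = 1 − X; n_B2 = 3X.
Total moles n_T = 1 + 2X.
With p_i = (n_i/n_T)P, Kp = p_B2^3 / (p_A2).
This yields a degree-3 equation in X; solving on (0,1), X = 0.408.

X = 0.408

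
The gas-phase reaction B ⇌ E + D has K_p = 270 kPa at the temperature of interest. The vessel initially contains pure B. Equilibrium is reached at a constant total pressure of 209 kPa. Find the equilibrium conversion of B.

X = 0.751

Basis: 1 mol B initially; let X = conversion of B. Extent ξ = X.
Moles: n_B = 1 − X; n_E = X; n_D = X.
Summing: n_T = 1 + X.
y_i = n_i/n_T, p_i = y_i·P. K_p = p_E p_D / (p_B).
Substituting and setting equal to 270 kPa gives a polynomial in X; the root in (0,1) is X = 0.751.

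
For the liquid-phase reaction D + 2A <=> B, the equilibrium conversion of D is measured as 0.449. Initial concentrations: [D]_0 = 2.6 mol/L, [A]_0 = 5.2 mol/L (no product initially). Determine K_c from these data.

K_c = 0.0993 (mol/L)^-2

Let X = conversion of D.
Concentrations: [D] = 2.6 − 2.6X; [A] = 5.2 − 5.2X; [B] = 2.6X.
At X = 0.449: [D] = 1.43, [A] = 2.87, [B] = 1.17.
K_c = [B] / ([D] [A]^2) = 0.0993 (mol/L)^-2.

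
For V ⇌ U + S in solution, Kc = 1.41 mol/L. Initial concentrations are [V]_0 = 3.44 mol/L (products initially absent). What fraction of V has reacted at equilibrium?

X = 0.467

Let X = conversion of V; extent ξ = 3.44·X mol/L.
Concentrations: [V] = 3.44 − 3.44X; [U] = 3.44X; [S] = 3.44X.
Kc = [U] [S] / ([V]).
This equals 1.41 at X = 0.467 (the root in 0 < X < 1).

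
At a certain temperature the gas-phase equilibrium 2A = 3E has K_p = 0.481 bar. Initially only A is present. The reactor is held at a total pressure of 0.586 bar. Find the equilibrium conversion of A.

Basis: 1 mol A initially; let X = conversion of A. Extent ξ = 0.5X.
At extent ξ: n_A = 1 − X; n_E = 1.5X.
Total moles n_T = 1 + 0.5X.
y_i = n_i/n_T, p_i = y_i·P. K_p = p_E^3 / (p_A^2).
Setting this equal to 0.481 bar and taking the physical root (0 < X < 1) gives X = 0.449.

X = 0.449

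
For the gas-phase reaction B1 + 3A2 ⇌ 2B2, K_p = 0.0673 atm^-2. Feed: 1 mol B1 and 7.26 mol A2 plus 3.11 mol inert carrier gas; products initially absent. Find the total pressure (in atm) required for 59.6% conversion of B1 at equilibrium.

P = 5.75 atm

Take 1 mol B1 as basis and let X be its fractional conversion, so ξ = X.
Species balance: n_B1 = 1 − X; n_A2 = 7.26 − 3X; n_B2 = 2X; n_I = 3.11 (inert).
Summing: n_T = 11.4 − 2X.
K_p = p_B2^2 / (p_B1 p_A2^3) with p_i = (n_i/n_T)·P.
At X = 0.596: the mole-fraction product g(X) = Π y_i^ν_i = 2.224. Since K_p = g(X)·P^{-2}, P = (g/K_p)^(1/2) = (2.224/0.0673)^(1/2) = 5.75 atm.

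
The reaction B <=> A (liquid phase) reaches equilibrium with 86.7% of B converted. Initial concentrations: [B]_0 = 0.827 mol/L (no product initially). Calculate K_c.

K_c = 6.52

Let X = conversion of B.
Concentrations: [B] = 0.827 − 0.827X; [A] = 0.827X.
At X = 0.867: [B] = 0.11, [A] = 0.717.
K_c = [A] / ([B]) = 6.52.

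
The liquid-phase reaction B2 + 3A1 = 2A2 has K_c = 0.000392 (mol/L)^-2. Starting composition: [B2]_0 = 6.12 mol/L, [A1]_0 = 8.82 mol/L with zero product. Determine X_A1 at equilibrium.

Let X = conversion of A1; extent ξ = 8.82X/3 mol/L.
Concentrations: [B2] = 6.12 − 2.94X; [A1] = 8.82 − 8.82X; [A2] = 5.88X.
K_c = [A2]^2 / ([B2] [A1]^3).
Solving K_c = 0.000392 for X ∈ (0,1): X = 0.161.

X = 0.161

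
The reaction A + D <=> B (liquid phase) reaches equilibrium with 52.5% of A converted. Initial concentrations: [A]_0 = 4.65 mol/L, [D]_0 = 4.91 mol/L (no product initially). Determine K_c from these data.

Let X = conversion of A.
Concentrations: [A] = 4.65 − 4.65X; [D] = 4.91 − 4.65X; [B] = 4.65X.
At X = 0.525: [A] = 2.21, [D] = 2.47, [B] = 2.44.
K_c = [B] / ([A] [D]) = 0.448 L/mol.

K_c = 0.448 L/mol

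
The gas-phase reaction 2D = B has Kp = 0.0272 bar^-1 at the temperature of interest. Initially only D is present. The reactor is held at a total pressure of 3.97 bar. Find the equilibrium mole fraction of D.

Take 1 mol D as basis and let X be its fractional conversion, so ξ = 0.5X.
Moles: n_D = 1 − X; n_B = 0.5X.
n_T = Σnᵢ = 1 − 0.5X.
y_i = n_i/n_T, p_i = y_i·P. Kp = p_B / (p_D^2).
Substituting and setting equal to 0.0272 bar^-1 gives a polynomial in X; the root in (0,1) is X = 0.164.
Then n_D = 0.836, n_T = 0.918, so y_D = 0.910.

y_D = 0.910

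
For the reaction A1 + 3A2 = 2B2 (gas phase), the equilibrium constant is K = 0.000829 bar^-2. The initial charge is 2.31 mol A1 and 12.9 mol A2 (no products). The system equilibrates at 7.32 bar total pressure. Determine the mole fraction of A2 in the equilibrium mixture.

Take 2.31 mol A1 as basis and let X be its fractional conversion, so ξ = 2.31X.
Species balance: n_A1 = 2.31 − 2.31X; n_A2 = 12.9 − 6.93X; n_B2 = 4.62X.
Total moles n_T = 15.2 − 4.62X.
Mole fractions y_i = n_i/n_T; K = p_B2^2 / (p_A1 p_A2^3) with p_i = y_i·P.
Substituting and setting equal to 0.000829 bar^-2 gives a polynomial in X; the root in (0,1) is X = 0.175.
Then n_A2 = 11.7, n_T = 14.4, so y_A2 = 0.812.

y_A2 = 0.812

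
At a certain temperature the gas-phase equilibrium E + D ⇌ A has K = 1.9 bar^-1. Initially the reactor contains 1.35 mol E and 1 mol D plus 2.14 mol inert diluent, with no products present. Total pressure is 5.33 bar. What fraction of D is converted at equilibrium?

Take 1 mol D as basis and let X be its fractional conversion, so ξ = X.
At extent ξ: n_E = 1.35 − X; n_D = 1 − X; n_A = X; n_I = 2.14 (inert).
Summing: n_T = 4.49 − X.
y_i = n_i/n_T, p_i = y_i·P. K = p_A / (p_E p_D).
This yields a degree-2 equation in X; solving on (0,1), X = 0.649.

X = 0.649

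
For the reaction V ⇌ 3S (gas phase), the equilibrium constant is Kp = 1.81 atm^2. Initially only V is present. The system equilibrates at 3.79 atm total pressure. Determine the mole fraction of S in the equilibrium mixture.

y_S = 0.418

Take 1 mol V as basis and let X be its fractional conversion, so ξ = X.
At extent ξ: n_V = 1 − X; n_S = 3X.
Summing: n_T = 1 + 2X.
Mole fractions y_i = n_i/n_T; Kp = p_S^3 / (p_V) with p_i = y_i·P.
This yields a degree-3 equation in X; solving on (0,1), X = 0.193.
Then n_S = 0.58, n_T = 1.39, so y_S = 0.418.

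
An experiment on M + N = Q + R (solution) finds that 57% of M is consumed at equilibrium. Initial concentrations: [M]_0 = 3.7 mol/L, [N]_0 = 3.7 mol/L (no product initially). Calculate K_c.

K_c = 1.76

Let X = conversion of M.
Concentrations: [M] = 3.7 − 3.7X; [N] = 3.7 − 3.7X; [Q] = 3.7X; [R] = 3.7X.
At X = 0.57: [M] = 1.59, [N] = 1.59, [Q] = 2.11, [R] = 2.11.
K_c = [Q] [R] / ([M] [N]) = 1.76.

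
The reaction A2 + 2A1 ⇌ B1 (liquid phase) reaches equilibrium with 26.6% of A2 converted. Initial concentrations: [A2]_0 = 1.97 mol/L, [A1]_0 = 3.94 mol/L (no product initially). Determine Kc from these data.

Let X = conversion of A2.
Concentrations: [A2] = 1.97 − 1.97X; [A1] = 3.94 − 3.94X; [B1] = 1.97X.
At X = 0.266: [A2] = 1.45, [A1] = 2.89, [B1] = 0.524.
Kc = [B1] / ([A2] [A1]^2) = 0.0433 (mol/L)^-2.

Kc = 0.0433 (mol/L)^-2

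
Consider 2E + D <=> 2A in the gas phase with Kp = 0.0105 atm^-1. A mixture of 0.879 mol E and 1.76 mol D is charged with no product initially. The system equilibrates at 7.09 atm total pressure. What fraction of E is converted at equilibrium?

Take 0.879 mol E as basis and let X be its fractional conversion, so ξ = 0.44X.
At extent ξ: n_E = 0.879 − 0.879X; n_D = 1.76 − 0.44X; n_A = 0.879X.
Total moles n_T = 2.64 − 0.44X.
y_i = n_i/n_T, p_i = y_i·P. Kp = p_A^2 / (p_E^2 p_D).
This yields a degree-3 equation in X; solving on (0,1), X = 0.181.

X = 0.181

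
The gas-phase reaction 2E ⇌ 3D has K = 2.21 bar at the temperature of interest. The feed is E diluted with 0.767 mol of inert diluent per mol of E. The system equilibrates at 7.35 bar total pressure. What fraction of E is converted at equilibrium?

X = 0.399

Basis: 1 mol E initially; let X = conversion of E. Extent ξ = 0.5X.
Moles: n_E = 1 − X; n_D = 1.5X; n_I = 0.767 (inert).
Summing: n_T = 1.77 + 0.5X.
Mole fractions y_i = n_i/n_T; K = p_D^3 / (p_E^2) with p_i = y_i·P.
Substituting and setting equal to 2.21 bar gives a polynomial in X; the root in (0,1) is X = 0.399.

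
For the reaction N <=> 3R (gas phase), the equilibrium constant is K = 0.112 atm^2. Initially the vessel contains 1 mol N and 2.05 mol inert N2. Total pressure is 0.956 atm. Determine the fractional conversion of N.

X = 0.346

Basis: 1 mol N initially; let X = conversion of N. Extent ξ = X.
Mole table: n_N = 1 − X; n_R = 3X; n_I = 2.05 (inert).
n_T = Σnᵢ = 3.05 + 2X.
Mole fractions y_i = n_i/n_T; K = p_R^3 / (p_N) with p_i = y_i·P.
Setting this equal to 0.112 atm^2 and taking the physical root (0 < X < 1) gives X = 0.346.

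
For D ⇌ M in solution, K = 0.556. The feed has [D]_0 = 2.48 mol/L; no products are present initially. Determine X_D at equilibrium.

X = 0.357

Let X = conversion of D; extent ξ = 2.48·X mol/L.
Concentrations: [D] = 2.48 − 2.48X; [M] = 2.48X.
K = [M] / ([D]).
Setting equal to 0.556 and solving for X on (0,1) gives X = 0.357.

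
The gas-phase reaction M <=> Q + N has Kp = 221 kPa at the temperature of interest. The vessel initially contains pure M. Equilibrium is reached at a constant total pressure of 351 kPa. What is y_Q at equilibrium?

y_Q = 0.383

Let X = conversion of M (basis 1 mol M); extent of reaction ξ = X.
Moles: n_M = 1 − X; n_Q = X; n_N = X.
Summing: n_T = 1 + X.
y_i = n_i/n_T, p_i = y_i·P. Kp = p_Q p_N / (p_M).
Equating to 221 kPa and solving on 0 < X < 1: X = 0.622.
Then n_Q = 0.622, n_T = 1.62, so y_Q = 0.383.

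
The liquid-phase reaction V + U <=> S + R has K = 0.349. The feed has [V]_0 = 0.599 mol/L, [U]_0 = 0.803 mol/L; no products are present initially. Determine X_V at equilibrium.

X = 0.427

Let X = conversion of V; extent ξ = 0.599·X mol/L.
Concentrations: [V] = 0.599 − 0.599X; [U] = 0.803 − 0.599X; [S] = 0.599X; [R] = 0.599X.
K = [S] [R] / ([V] [U]).
Equating to 0.349: the physical root is X = 0.427.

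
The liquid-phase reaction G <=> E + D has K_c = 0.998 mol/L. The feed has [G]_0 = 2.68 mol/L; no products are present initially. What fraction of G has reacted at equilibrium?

Let X = conversion of G; extent ξ = 2.68·X mol/L.
Concentrations: [G] = 2.68 − 2.68X; [E] = 2.68X; [D] = 2.68X.
K_c = [E] [D] / ([G]).
Setting equal to 0.998 and solving for X on (0,1) gives X = 0.452.

X = 0.452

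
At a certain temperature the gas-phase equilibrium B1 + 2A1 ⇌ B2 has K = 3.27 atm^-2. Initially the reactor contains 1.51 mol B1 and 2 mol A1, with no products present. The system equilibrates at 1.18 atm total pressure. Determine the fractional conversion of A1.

Take 2 mol A1 as basis and let X be its fractional conversion, so ξ = X.
At extent ξ: n_B1 = 1.51 − X; n_A1 = 2 − 2X; n_B2 = X.
Summing: n_T = 3.51 − 2X.
Mole fractions y_i = n_i/n_T; K = p_B2 / (p_B1 p_A1^2) with p_i = y_i·P.
Setting this equal to 3.27 atm^-2 and taking the physical root (0 < X < 1) gives X = 0.568.

X = 0.568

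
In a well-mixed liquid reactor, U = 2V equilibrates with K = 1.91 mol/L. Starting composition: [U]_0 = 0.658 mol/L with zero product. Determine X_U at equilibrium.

Let X = conversion of U; extent ξ = 0.658·X mol/L.
Concentrations: [U] = 0.658 − 0.658X; [V] = 1.32X.
K = [V]^2 / ([U]).
Equating to 1.91 mol/L: the physical root is X = 0.563.

X = 0.563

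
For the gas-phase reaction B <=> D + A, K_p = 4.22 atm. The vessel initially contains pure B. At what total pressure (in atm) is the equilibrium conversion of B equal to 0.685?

Let X = conversion of B (basis 1 mol B); extent of reaction ξ = X.
Mole table: n_B = 1 − X; n_D = X; n_A = X.
n_T = Σnᵢ = 1 + X.
K_p = p_D p_A / (p_B) with p_i = (n_i/n_T)·P.
At X = 0.685: the mole-fraction product g(X) = Π y_i^ν_i = 0.884. Since K_p = g(X)·P^{1}, P = (K_p/g)^(1/1) = (4.22/0.884)^(1/1) = 4.77 atm.

P = 4.77 atm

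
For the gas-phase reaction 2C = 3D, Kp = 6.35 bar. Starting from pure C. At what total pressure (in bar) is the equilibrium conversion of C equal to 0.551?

P = 2.89 bar

Basis: 1 mol C initially; let X = conversion of C. Extent ξ = 0.5X.
Mole table: n_C = 1 − X; n_D = 1.5X.
Summing: n_T = 1 + 0.5X.
Kp = p_D^3 / (p_C^2) with p_i = (n_i/n_T)·P.
At X = 0.551: the mole-fraction product g(X) = Π y_i^ν_i = 2.196. Since Kp = g(X)·P^{1}, P = (Kp/g)^(1/1) = (6.35/2.196)^(1/1) = 2.89 bar.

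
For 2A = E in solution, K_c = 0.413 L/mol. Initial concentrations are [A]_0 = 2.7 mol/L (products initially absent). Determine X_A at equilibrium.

X = 0.518

Let X = conversion of A; extent ξ = 2.7X/2 mol/L.
Concentrations: [A] = 2.7 − 2.7X; [E] = 1.35X.
K_c = [E] / ([A]^2).
Solving K_c = 0.413 for X ∈ (0,1): X = 0.518.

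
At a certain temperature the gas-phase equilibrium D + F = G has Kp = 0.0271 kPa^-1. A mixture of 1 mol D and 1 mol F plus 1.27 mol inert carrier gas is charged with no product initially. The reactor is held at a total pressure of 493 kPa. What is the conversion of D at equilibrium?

X = 0.644

Let X = conversion of D (basis 1 mol D); extent of reaction ξ = X.
Moles: n_D = 1 − X; n_F = 1 − X; n_G = X; n_I = 1.27 (inert).
n_T = Σnᵢ = 3.27 − X.
Mole fractions y_i = n_i/n_T; Kp = p_G / (p_D p_F) with p_i = y_i·P.
Setting this equal to 0.0271 kPa^-1 and taking the physical root (0 < X < 1) gives X = 0.644.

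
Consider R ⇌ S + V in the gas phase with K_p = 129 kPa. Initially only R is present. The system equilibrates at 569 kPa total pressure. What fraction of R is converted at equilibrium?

Take 1 mol R as basis and let X be its fractional conversion, so ξ = X.
Species balance: n_R = 1 − X; n_S = X; n_V = X.
n_T = Σnᵢ = 1 + X.
Mole fractions y_i = n_i/n_T; K_p = p_S p_V / (p_R) with p_i = y_i·P.
This yields a degree-2 equation in X; solving on (0,1), X = 0.430.

X = 0.430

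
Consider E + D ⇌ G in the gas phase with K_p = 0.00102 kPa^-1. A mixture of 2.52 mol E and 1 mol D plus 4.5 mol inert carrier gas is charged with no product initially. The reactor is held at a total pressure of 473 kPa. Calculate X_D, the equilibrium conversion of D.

Let X = conversion of D (basis 1 mol D); extent of reaction ξ = X.
Moles: n_E = 2.52 − X; n_D = 1 − X; n_G = X; n_I = 4.5 (inert).
Summing: n_T = 8.02 − X.
Mole fractions y_i = n_i/n_T; K_p = p_G / (p_E p_D) with p_i = y_i·P.
Equating to 0.00102 kPa^-1 and solving on 0 < X < 1: X = 0.128.

X = 0.128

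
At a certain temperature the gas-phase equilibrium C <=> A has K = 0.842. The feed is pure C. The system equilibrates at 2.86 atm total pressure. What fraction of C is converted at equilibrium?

X = 0.457

Let X = conversion of C (basis 1 mol C); extent of reaction ξ = X.
Moles: n_C = 1 − X; n_A = X.
Total moles n_T = 1 (Δν = 0, constant).
Mole fractions y_i = n_i/n_T; K = p_A / (p_C) with p_i = y_i·P.
Equating to 0.842 and solving on 0 < X < 1: X = 0.457.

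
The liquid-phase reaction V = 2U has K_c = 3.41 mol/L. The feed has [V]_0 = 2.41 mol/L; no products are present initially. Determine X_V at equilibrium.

Let X = conversion of V; extent ξ = 2.41·X mol/L.
Concentrations: [V] = 2.41 − 2.41X; [U] = 4.82X.
K_c = [U]^2 / ([V]).
Solving K_c = 3.41 for X ∈ (0,1): X = 0.444.

X = 0.444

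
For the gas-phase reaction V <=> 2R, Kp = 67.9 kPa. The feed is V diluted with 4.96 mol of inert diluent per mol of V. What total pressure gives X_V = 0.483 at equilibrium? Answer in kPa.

P = 242 kPa

Let X = conversion of V (basis 1 mol V); extent of reaction ξ = X.
At extent ξ: n_V = 1 − X; n_R = 2X; n_I = 4.96 (inert).
Total moles n_T = 5.96 + X.
Kp = p_R^2 / (p_V) with p_i = (n_i/n_T)·P.
At X = 0.483: the mole-fraction product g(X) = Π y_i^ν_i = 0.2801. Since Kp = g(X)·P^{1}, P = (Kp/g)^(1/1) = (67.9/0.2801)^(1/1) = 242 kPa.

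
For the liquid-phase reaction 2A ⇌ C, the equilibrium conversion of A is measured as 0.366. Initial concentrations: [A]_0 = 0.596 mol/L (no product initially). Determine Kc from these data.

Let X = conversion of A.
Concentrations: [A] = 0.596 − 0.596X; [C] = 0.298X.
At X = 0.366: [A] = 0.378, [C] = 0.109.
Kc = [C] / ([A]^2) = 0.764 L/mol.

Kc = 0.764 L/mol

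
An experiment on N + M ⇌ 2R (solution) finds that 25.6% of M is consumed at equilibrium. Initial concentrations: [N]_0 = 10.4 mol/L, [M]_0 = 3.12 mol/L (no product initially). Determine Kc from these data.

Kc = 0.114

Let X = conversion of M.
Concentrations: [N] = 10.4 − 3.12X; [M] = 3.12 − 3.12X; [R] = 6.24X.
At X = 0.256: [N] = 9.6, [M] = 2.32, [R] = 1.6.
Kc = [R]^2 / ([N] [M]) = 0.114.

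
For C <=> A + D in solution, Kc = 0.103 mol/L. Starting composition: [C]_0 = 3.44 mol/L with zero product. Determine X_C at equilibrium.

Let X = conversion of C; extent ξ = 3.44·X mol/L.
Concentrations: [C] = 3.44 − 3.44X; [A] = 3.44X; [D] = 3.44X.
Kc = [A] [D] / ([C]).
Solving Kc = 0.103 for X ∈ (0,1): X = 0.159.

X = 0.159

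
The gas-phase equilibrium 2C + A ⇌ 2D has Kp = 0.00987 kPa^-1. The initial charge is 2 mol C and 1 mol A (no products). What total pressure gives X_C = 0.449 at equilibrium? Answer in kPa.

Basis: 2 mol C initially; let X = conversion of C. Extent ξ = X.
Moles: n_C = 2 − 2X; n_A = 1 − X; n_D = 2X.
Total moles n_T = 3 − X.
Kp = p_D^2 / (p_C^2 p_A) with p_i = (n_i/n_T)·P.
At X = 0.449: the mole-fraction product g(X) = Π y_i^ν_i = 3.074. Since Kp = g(X)·P^{-1}, P = (g/Kp)^(1/1) = (3.074/0.00987)^(1/1) = 311 kPa.

P = 311 kPa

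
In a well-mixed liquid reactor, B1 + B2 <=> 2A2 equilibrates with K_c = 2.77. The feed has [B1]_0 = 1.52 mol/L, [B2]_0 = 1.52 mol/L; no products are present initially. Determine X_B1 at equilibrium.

X = 0.454

Let X = conversion of B1; extent ξ = 1.52·X mol/L.
Concentrations: [B1] = 1.52 − 1.52X; [B2] = 1.52 − 1.52X; [A2] = 3.04X.
K_c = [A2]^2 / ([B1] [B2]).
Solving K_c = 2.77 for X ∈ (0,1): X = 0.454.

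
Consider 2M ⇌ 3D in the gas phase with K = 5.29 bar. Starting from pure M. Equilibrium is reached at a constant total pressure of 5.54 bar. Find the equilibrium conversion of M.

Take 1 mol M as basis and let X be its fractional conversion, so ξ = 0.5X.
Species balance: n_M = 1 − X; n_D = 1.5X.
Summing: n_T = 1 + 0.5X.
Mole fractions y_i = n_i/n_T; K = p_D^3 / (p_M^2) with p_i = y_i·P.
Equating to 5.29 bar and solving on 0 < X < 1: X = 0.464.

X = 0.464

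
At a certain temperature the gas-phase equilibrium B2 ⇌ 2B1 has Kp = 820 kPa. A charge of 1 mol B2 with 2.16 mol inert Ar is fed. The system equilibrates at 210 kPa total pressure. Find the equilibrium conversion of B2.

Basis: 1 mol B2 initially; let X = conversion of B2. Extent ξ = X.
At extent ξ: n_B2 = 1 − X; n_B1 = 2X; n_I = 2.16 (inert).
n_T = Σnᵢ = 3.16 + X.
With p_i = (n_i/n_T)P, Kp = p_B1^2 / (p_B2).
Setting this equal to 820 kPa and taking the physical root (0 < X < 1) gives X = 0.825.

X = 0.825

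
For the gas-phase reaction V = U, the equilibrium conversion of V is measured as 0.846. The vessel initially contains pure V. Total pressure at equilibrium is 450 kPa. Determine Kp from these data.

Take 1 mol V as basis and let X be its fractional conversion, so ξ = X.
Species balance: n_V = 1 − X; n_U = X.
Total moles n_T = 1 (Δν = 0, constant).
At X = 0.846: n_V = 0.154, n_U = 0.846, n_T = 1.
p_i = (n_i/n_T)·P. Kp = p_U / (p_V) = 5.49.

Kp = 5.49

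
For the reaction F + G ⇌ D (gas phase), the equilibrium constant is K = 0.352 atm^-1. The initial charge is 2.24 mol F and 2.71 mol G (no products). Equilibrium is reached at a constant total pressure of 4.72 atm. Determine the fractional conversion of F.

Let X = conversion of F (basis 2.24 mol F); extent of reaction ξ = 2.24X.
Species balance: n_F = 2.24 − 2.24X; n_G = 2.71 − 2.24X; n_D = 2.24X.
Total moles n_T = 4.95 − 2.24X.
y_i = n_i/n_T, p_i = y_i·P. K = p_D / (p_F p_G).
Substituting and setting equal to 0.352 atm^-1 gives a polynomial in X; the root in (0,1) is X = 0.423.

X = 0.423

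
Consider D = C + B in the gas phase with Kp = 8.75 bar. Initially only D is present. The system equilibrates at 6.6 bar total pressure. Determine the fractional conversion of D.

Basis: 1 mol D initially; let X = conversion of D. Extent ξ = X.
Moles: n_D = 1 − X; n_C = X; n_B = X.
Summing: n_T = 1 + X.
y_i = n_i/n_T, p_i = y_i·P. Kp = p_C p_B / (p_D).
Setting this equal to 8.75 bar and taking the physical root (0 < X < 1) gives X = 0.755.

X = 0.755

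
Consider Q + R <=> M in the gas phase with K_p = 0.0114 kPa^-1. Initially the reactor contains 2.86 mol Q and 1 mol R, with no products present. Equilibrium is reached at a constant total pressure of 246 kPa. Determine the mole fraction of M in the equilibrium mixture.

y_M = 0.206

Take 1 mol R as basis and let X be its fractional conversion, so ξ = X.
Mole table: n_Q = 2.86 − X; n_R = 1 − X; n_M = X.
n_T = Σnᵢ = 3.86 − X.
y_i = n_i/n_T, p_i = y_i·P. K_p = p_M / (p_Q p_R).
Substituting and setting equal to 0.0114 kPa^-1 gives a polynomial in X; the root in (0,1) is X = 0.659.
Then n_M = 0.659, n_T = 3.2, so y_M = 0.206.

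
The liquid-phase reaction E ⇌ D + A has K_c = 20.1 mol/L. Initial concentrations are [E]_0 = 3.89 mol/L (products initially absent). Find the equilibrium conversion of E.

Let X = conversion of E; extent ξ = 3.89·X mol/L.
Concentrations: [E] = 3.89 − 3.89X; [D] = 3.89X; [A] = 3.89X.
K_c = [D] [A] / ([E]).
Setting equal to 20.1 and solving for X on (0,1) gives X = 0.858.

X = 0.858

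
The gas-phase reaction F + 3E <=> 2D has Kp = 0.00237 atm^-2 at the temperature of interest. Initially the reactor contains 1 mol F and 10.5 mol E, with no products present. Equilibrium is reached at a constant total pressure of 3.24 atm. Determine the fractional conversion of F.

Basis: 1 mol F initially; let X = conversion of F. Extent ξ = X.
At extent ξ: n_F = 1 − X; n_E = 10.5 − 3X; n_D = 2X.
Total moles n_T = 11.5 − 2X.
Mole fractions y_i = n_i/n_T; Kp = p_D^2 / (p_F p_E^3) with p_i = y_i·P.
Setting this equal to 0.00237 atm^-2 and taking the physical root (0 < X < 1) gives X = 0.198.

X = 0.198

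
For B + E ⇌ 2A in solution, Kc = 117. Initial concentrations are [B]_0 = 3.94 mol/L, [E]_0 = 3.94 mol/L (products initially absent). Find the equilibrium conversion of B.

X = 0.844

Let X = conversion of B; extent ξ = 3.94·X mol/L.
Concentrations: [B] = 3.94 − 3.94X; [E] = 3.94 − 3.94X; [A] = 7.88X.
Kc = [A]^2 / ([B] [E]).
Equating to 117: the physical root is X = 0.844.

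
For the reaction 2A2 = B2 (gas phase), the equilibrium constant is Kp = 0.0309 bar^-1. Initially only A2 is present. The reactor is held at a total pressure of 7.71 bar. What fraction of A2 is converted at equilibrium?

X = 0.284

Take 1 mol A2 as basis and let X be its fractional conversion, so ξ = 0.5X.
At extent ξ: n_A2 = 1 − X; n_B2 = 0.5X.
Summing: n_T = 1 − 0.5X.
With p_i = (n_i/n_T)P, Kp = p_B2 / (p_A2^2).
Substituting and setting equal to 0.0309 bar^-1 gives a polynomial in X; the root in (0,1) is X = 0.284.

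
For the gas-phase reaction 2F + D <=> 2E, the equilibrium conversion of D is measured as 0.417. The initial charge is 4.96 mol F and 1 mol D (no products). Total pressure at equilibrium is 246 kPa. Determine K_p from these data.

Let X = conversion of D (basis 1 mol D); extent of reaction ξ = X.
Mole table: n_F = 4.96 − 2X; n_D = 1 − X; n_E = 2X.
Summing: n_T = 5.96 − X.
At X = 0.417: n_F = 4.13, n_D = 0.583, n_E = 0.834, n_T = 5.54.
p_i = (n_i/n_T)·P. K_p = p_E^2 / (p_F^2 p_D) = 0.00158 kPa^-1.

K_p = 0.00158 kPa^-1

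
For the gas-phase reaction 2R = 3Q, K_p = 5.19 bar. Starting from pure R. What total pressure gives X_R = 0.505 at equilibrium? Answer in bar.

P = 3.66 bar

Basis: 1 mol R initially; let X = conversion of R. Extent ξ = 0.5X.
At extent ξ: n_R = 1 − X; n_Q = 1.5X.
Total moles n_T = 1 + 0.5X.
K_p = p_Q^3 / (p_R^2) with p_i = (n_i/n_T)·P.
At X = 0.505: the mole-fraction product g(X) = Π y_i^ν_i = 1.416. Since K_p = g(X)·P^{1}, P = (K_p/g)^(1/1) = (5.19/1.416)^(1/1) = 3.66 bar.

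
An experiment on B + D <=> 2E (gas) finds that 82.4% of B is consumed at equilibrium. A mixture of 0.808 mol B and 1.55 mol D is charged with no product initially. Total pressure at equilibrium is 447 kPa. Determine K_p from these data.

Basis: 0.808 mol B initially; let X = conversion of B. Extent ξ = 0.808X.
Species balance: n_B = 0.808 − 0.808X; n_D = 1.55 − 0.808X; n_E = 1.62X.
n_T stays at 2.36 (no change in mole number).
At X = 0.824: n_B = 0.142, n_D = 0.884, n_E = 1.33, n_T = 2.36.
p_i = (n_i/n_T)·P. K_p = p_E^2 / (p_B p_D) = 14.1.

K_p = 14.1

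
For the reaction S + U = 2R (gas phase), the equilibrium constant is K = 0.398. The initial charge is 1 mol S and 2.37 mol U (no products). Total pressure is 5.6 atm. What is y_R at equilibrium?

Let X = conversion of S (basis 1 mol S); extent of reaction ξ = X.
Moles: n_S = 1 − X; n_U = 2.37 − X; n_R = 2X.
Total moles n_T = 3.37 (Δν = 0, constant).
Mole fractions y_i = n_i/n_T; K = p_R^2 / (p_S p_U) with p_i = y_i·P.
This yields a degree-2 equation in X; solving on (0,1), X = 0.358.
Then n_R = 0.717, n_T = 3.37, so y_R = 0.213.

y_R = 0.213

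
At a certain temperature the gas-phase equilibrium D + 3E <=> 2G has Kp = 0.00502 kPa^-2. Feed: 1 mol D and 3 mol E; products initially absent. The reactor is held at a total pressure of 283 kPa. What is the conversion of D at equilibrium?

Let X = conversion of D (basis 1 mol D); extent of reaction ξ = X.
Mole table: n_D = 1 − X; n_E = 3 − 3X; n_G = 2X.
n_T = Σnᵢ = 4 − 2X.
y_i = n_i/n_T, p_i = y_i·P. Kp = p_G^2 / (p_D p_E^3).
Setting this equal to 0.00502 kPa^-2 and taking the physical root (0 < X < 1) gives X = 0.808.

X = 0.808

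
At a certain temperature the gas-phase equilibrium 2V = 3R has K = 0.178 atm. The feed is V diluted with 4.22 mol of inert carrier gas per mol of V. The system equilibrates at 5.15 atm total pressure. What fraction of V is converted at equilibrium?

X = 0.300

Take 1 mol V as basis and let X be its fractional conversion, so ξ = 0.5X.
Mole table: n_V = 1 − X; n_R = 1.5X; n_I = 4.22 (inert).
Summing: n_T = 5.22 + 0.5X.
Mole fractions y_i = n_i/n_T; K = p_R^3 / (p_V^2) with p_i = y_i·P.
Equating to 0.178 atm and solving on 0 < X < 1: X = 0.300.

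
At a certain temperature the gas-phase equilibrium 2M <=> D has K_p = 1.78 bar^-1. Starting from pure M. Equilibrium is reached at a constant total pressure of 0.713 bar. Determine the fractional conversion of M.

Take 1 mol M as basis and let X be its fractional conversion, so ξ = 0.5X.
Mole table: n_M = 1 − X; n_D = 0.5X.
Total moles n_T = 1 − 0.5X.
With p_i = (n_i/n_T)P, K_p = p_D / (p_M^2).
Substituting and setting equal to 1.78 bar^-1 gives a polynomial in X; the root in (0,1) is X = 0.594.

X = 0.594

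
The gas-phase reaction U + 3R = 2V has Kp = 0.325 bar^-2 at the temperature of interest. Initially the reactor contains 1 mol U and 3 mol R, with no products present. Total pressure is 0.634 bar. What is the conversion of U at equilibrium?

X = 0.175

Basis: 1 mol U initially; let X = conversion of U. Extent ξ = X.
Mole table: n_U = 1 − X; n_R = 3 − 3X; n_V = 2X.
Total moles n_T = 4 − 2X.
Mole fractions y_i = n_i/n_T; Kp = p_V^2 / (p_U p_R^3) with p_i = y_i·P.
Setting this equal to 0.325 bar^-2 and taking the physical root (0 < X < 1) gives X = 0.175.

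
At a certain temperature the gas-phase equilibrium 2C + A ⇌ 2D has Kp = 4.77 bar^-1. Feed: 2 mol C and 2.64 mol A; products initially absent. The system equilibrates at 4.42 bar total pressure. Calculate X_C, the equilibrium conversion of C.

Let X = conversion of C (basis 2 mol C); extent of reaction ξ = X.
Species balance: n_C = 2 − 2X; n_A = 2.64 − X; n_D = 2X.
Total moles n_T = 4.64 − X.
y_i = n_i/n_T, p_i = y_i·P. Kp = p_D^2 / (p_C^2 p_A).
Equating to 4.77 bar^-1 and solving on 0 < X < 1: X = 0.762.

X = 0.762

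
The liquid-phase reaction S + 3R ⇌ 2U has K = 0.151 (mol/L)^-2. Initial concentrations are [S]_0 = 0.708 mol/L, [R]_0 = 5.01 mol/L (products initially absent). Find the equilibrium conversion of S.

X = 0.743

Let X = conversion of S; extent ξ = 0.708·X mol/L.
Concentrations: [S] = 0.708 − 0.708X; [R] = 5.01 − 2.12X; [U] = 1.42X.
K = [U]^2 / ([S] [R]^3).
Setting equal to 0.151 and solving for X on (0,1) gives X = 0.743.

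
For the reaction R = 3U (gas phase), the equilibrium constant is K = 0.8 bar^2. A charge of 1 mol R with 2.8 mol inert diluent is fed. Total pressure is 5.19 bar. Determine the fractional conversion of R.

Take 1 mol R as basis and let X be its fractional conversion, so ξ = X.
At extent ξ: n_R = 1 − X; n_U = 3X; n_I = 2.8 (inert).
Summing: n_T = 3.8 + 2X.
Mole fractions y_i = n_i/n_T; K = p_U^3 / (p_R) with p_i = y_i·P.
Setting this equal to 0.8 bar^2 and taking the physical root (0 < X < 1) gives X = 0.248.

X = 0.248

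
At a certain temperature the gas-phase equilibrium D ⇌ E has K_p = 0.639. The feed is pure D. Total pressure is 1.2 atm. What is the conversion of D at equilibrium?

Take 1 mol D as basis and let X be its fractional conversion, so ξ = X.
Species balance: n_D = 1 − X; n_E = X.
n_T stays at 1 (no change in mole number).
y_i = n_i/n_T, p_i = y_i·P. K_p = p_E / (p_D).
Equating to 0.639 and solving on 0 < X < 1: X = 0.390.

X = 0.390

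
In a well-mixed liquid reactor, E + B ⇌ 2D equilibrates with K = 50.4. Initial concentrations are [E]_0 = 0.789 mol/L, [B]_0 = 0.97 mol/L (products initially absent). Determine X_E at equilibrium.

X = 0.849

Let X = conversion of E; extent ξ = 0.789·X mol/L.
Concentrations: [E] = 0.789 − 0.789X; [B] = 0.97 − 0.789X; [D] = 1.58X.
K = [D]^2 / ([E] [B]).
Solving K = 50.4 for X ∈ (0,1): X = 0.849.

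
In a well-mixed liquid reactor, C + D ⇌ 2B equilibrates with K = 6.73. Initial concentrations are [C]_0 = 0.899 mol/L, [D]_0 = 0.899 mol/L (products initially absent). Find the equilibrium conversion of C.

Let X = conversion of C; extent ξ = 0.899·X mol/L.
Concentrations: [C] = 0.899 − 0.899X; [D] = 0.899 − 0.899X; [B] = 1.8X.
K = [B]^2 / ([C] [D]).
Setting equal to 6.73 and solving for X on (0,1) gives X = 0.565.

X = 0.565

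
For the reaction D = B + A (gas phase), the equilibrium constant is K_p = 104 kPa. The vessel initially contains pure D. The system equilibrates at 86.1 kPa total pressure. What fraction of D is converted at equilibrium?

X = 0.740

Basis: 1 mol D initially; let X = conversion of D. Extent ξ = X.
Moles: n_D = 1 − X; n_B = X; n_A = X.
Summing: n_T = 1 + X.
y_i = n_i/n_T, p_i = y_i·P. K_p = p_B p_A / (p_D).
This yields a degree-2 equation in X; solving on (0,1), X = 0.740.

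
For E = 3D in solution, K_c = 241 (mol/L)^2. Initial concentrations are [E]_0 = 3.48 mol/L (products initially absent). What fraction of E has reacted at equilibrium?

Let X = conversion of E; extent ξ = 3.48·X mol/L.
Concentrations: [E] = 3.48 − 3.48X; [D] = 10.4X.
K_c = [D]^3 / ([E]).
Setting equal to 241 and solving for X on (0,1) gives X = 0.642.

X = 0.642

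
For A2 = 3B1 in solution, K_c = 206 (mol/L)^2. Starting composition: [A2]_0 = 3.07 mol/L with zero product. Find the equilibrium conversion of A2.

Let X = conversion of A2; extent ξ = 3.07·X mol/L.
Concentrations: [A2] = 3.07 − 3.07X; [B1] = 9.21X.
K_c = [B1]^3 / ([A2]).
Setting equal to 206 and solving for X on (0,1) gives X = 0.654.

X = 0.654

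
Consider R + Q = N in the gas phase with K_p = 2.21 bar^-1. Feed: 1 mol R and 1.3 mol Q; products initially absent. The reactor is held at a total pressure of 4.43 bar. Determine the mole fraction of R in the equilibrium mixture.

Let X = conversion of R (basis 1 mol R); extent of reaction ξ = X.
Mole table: n_R = 1 − X; n_Q = 1.3 − X; n_N = X.
n_T = Σnᵢ = 2.3 − X.
Mole fractions y_i = n_i/n_T; K_p = p_N / (p_R p_Q) with p_i = y_i·P.
Substituting and setting equal to 2.21 bar^-1 gives a polynomial in X; the root in (0,1) is X = 0.772.
Then n_R = 0.228, n_T = 1.53, so y_R = 0.149.

y_R = 0.149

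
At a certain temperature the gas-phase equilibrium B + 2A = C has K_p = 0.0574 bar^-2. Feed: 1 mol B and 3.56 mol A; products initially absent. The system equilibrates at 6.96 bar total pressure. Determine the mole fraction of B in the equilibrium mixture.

y_B = 0.123

Let X = conversion of B (basis 1 mol B); extent of reaction ξ = X.
Moles: n_B = 1 − X; n_A = 3.56 − 2X; n_C = X.
Summing: n_T = 4.56 − 2X.
y_i = n_i/n_T, p_i = y_i·P. K_p = p_C / (p_B p_A^2).
This yields a degree-3 equation in X; solving on (0,1), X = 0.581.
Then n_B = 0.419, n_T = 3.4, so y_B = 0.123.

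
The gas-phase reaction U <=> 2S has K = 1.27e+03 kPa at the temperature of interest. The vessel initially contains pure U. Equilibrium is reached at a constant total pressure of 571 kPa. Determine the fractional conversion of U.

X = 0.598

Take 1 mol U as basis and let X be its fractional conversion, so ξ = X.
Mole table: n_U = 1 − X; n_S = 2X.
n_T = Σnᵢ = 1 + X.
With p_i = (n_i/n_T)P, K = p_S^2 / (p_U).
Substituting and setting equal to 1.27e+03 kPa gives a polynomial in X; the root in (0,1) is X = 0.598.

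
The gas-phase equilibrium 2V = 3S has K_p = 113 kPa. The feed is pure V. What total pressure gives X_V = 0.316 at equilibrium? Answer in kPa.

Basis: 1 mol V initially; let X = conversion of V. Extent ξ = 0.5X.
Moles: n_V = 1 − X; n_S = 1.5X.
n_T = Σnᵢ = 1 + 0.5X.
K_p = p_S^3 / (p_V^2) with p_i = (n_i/n_T)·P.
At X = 0.316: the mole-fraction product g(X) = Π y_i^ν_i = 0.1966. Since K_p = g(X)·P^{1}, P = (K_p/g)^(1/1) = (113/0.1966)^(1/1) = 575 kPa.

P = 575 kPa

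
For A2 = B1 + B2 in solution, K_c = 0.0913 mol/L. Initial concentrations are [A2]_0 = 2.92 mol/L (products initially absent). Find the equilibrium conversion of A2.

X = 0.162

Let X = conversion of A2; extent ξ = 2.92·X mol/L.
Concentrations: [A2] = 2.92 − 2.92X; [B1] = 2.92X; [B2] = 2.92X.
K_c = [B1] [B2] / ([A2]).
This equals 0.0913 at X = 0.162 (the root in 0 < X < 1).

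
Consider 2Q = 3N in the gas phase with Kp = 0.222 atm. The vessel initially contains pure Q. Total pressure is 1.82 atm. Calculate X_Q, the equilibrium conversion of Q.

Let X = conversion of Q (basis 1 mol Q); extent of reaction ξ = 0.5X.
Species balance: n_Q = 1 − X; n_N = 1.5X.
Total moles n_T = 1 + 0.5X.
Mole fractions y_i = n_i/n_T; Kp = p_N^3 / (p_Q^2) with p_i = y_i·P.
Setting this equal to 0.222 atm and taking the physical root (0 < X < 1) gives X = 0.278.

X = 0.278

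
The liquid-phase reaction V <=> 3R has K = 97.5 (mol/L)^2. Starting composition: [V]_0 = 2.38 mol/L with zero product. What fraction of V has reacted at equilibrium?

Let X = conversion of V; extent ξ = 2.38·X mol/L.
Concentrations: [V] = 2.38 − 2.38X; [R] = 7.14X.
K = [R]^3 / ([V]).
This equals 97.5 at X = 0.622 (the root in 0 < X < 1).

X = 0.622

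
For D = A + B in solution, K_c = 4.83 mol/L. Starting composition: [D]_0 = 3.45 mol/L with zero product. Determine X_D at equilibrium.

Let X = conversion of D; extent ξ = 3.45·X mol/L.
Concentrations: [D] = 3.45 − 3.45X; [A] = 3.45X; [B] = 3.45X.
K_c = [A] [B] / ([D]).
This equals 4.83 at X = 0.675 (the root in 0 < X < 1).

X = 0.675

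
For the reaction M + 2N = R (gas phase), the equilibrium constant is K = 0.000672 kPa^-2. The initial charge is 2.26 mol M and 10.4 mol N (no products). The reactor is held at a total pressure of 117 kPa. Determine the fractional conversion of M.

X = 0.836

Take 2.26 mol M as basis and let X be its fractional conversion, so ξ = 2.26X.
Moles: n_M = 2.26 − 2.26X; n_N = 10.4 − 4.52X; n_R = 2.26X.
n_T = Σnᵢ = 12.7 − 4.52X.
Mole fractions y_i = n_i/n_T; K = p_R / (p_M p_N^2) with p_i = y_i·P.
Equating to 0.000672 kPa^-2 and solving on 0 < X < 1: X = 0.836.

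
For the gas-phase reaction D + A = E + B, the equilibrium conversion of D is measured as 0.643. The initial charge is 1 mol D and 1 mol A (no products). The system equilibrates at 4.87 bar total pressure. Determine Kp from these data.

Kp = 3.24

Let X = conversion of D (basis 1 mol D); extent of reaction ξ = X.
At extent ξ: n_D = 1 − X; n_A = 1 − X; n_E = X; n_B = X.
Since Δν = 0, n_T = 2 throughout.
At X = 0.643: n_D = 0.357, n_A = 0.357, n_E = 0.643, n_B = 0.643, n_T = 2.
p_i = (n_i/n_T)·P. Kp = p_E p_B / (p_D p_A) = 3.24.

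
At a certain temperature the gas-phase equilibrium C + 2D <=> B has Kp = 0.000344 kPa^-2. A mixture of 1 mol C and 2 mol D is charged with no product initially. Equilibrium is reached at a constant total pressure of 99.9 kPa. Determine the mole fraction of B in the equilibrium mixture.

Basis: 1 mol C initially; let X = conversion of C. Extent ξ = X.
Species balance: n_C = 1 − X; n_D = 2 − 2X; n_B = X.
Total moles n_T = 3 − 2X.
Mole fractions y_i = n_i/n_T; Kp = p_B / (p_C p_D^2) with p_i = y_i·P.
Equating to 0.000344 kPa^-2 and solving on 0 < X < 1: X = 0.474.
Then n_B = 0.474, n_T = 2.05, so y_B = 0.231.

y_B = 0.231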